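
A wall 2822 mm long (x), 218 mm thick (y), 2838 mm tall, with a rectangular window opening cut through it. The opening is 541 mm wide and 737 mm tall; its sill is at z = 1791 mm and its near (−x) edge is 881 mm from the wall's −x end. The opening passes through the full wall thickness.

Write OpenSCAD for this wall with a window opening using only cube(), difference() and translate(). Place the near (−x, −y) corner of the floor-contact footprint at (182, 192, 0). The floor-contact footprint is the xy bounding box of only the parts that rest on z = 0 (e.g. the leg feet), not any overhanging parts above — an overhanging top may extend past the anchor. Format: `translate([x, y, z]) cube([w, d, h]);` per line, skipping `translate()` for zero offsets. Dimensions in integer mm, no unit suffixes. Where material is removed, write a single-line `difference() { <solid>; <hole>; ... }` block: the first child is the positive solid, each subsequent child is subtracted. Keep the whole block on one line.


difference() { translate([182, 192, 0]) cube([2822, 218, 2838]); translate([1063, 192, 1791]) cube([541, 218, 737]); }


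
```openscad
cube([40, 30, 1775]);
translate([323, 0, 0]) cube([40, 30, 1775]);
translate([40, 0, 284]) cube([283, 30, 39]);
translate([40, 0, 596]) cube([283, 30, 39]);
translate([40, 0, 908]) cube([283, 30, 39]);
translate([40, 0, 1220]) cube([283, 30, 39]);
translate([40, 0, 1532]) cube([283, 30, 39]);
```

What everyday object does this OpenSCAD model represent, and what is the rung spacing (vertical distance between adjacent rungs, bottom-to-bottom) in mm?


A ladder. The rung spacing is 312 mm.

Two tall 40×30 posts with 5 short bars between them — a ladder. Adjacent rungs sit at z = 284 and z = 596, so the spacing is 596 − 284 = 312 mm.


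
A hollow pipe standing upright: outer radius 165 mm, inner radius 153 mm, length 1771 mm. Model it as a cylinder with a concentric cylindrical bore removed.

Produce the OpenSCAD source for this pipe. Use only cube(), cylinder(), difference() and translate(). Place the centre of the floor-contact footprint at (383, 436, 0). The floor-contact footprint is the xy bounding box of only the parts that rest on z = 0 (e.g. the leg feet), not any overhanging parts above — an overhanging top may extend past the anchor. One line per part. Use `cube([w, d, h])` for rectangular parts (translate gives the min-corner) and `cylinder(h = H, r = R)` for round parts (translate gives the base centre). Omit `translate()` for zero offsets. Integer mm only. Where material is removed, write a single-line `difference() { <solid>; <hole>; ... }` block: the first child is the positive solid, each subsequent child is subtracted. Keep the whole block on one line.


difference() { translate([383, 436, 0]) cylinder(h = 1771, r = 165); translate([383, 436, 0]) cylinder(h = 1771, r = 153); }


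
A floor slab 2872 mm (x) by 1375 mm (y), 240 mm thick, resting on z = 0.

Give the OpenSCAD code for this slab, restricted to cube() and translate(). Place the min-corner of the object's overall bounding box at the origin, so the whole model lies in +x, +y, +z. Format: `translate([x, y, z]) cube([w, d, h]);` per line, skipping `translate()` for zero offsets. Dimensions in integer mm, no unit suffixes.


cube([2872, 1375, 240]);


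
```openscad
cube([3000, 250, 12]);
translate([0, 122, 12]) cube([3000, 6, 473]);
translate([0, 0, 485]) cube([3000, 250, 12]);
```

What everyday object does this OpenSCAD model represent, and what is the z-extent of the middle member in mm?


An I-beam. The web height is 473 mm.

Two wide flanges with a thin centred web — an I-beam. Overall 497 mm minus two 12 mm flanges gives a web of 497 − 2·12 = 473 mm.


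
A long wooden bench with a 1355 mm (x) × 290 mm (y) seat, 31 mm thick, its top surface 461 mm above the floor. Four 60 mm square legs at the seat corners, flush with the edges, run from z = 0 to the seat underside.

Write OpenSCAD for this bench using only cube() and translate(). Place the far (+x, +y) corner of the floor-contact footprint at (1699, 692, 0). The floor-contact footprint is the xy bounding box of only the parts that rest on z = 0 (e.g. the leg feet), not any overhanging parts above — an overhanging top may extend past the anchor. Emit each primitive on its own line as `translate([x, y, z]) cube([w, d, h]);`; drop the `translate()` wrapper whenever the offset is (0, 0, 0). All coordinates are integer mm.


translate([344, 402, 430]) cube([1355, 290, 31]);
translate([344, 402, 0]) cube([60, 60, 430]);
translate([344, 632, 0]) cube([60, 60, 430]);
translate([1639, 402, 0]) cube([60, 60, 430]);
translate([1639, 632, 0]) cube([60, 60, 430]);


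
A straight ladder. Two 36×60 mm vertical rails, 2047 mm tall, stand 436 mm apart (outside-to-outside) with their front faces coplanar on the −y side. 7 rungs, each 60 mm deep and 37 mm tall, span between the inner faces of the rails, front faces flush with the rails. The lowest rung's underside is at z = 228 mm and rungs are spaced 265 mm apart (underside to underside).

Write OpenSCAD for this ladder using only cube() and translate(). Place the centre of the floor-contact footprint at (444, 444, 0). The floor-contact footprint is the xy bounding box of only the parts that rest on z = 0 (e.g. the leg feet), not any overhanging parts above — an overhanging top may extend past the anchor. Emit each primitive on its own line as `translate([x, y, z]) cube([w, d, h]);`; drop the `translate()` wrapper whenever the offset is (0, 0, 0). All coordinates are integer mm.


// rung span = 436 - 2*36 = 364
// rung[k] z = 228 + k*265
translate([226, 414, 0]) cube([36, 60, 2047]);
translate([626, 414, 0]) cube([36, 60, 2047]);
translate([262, 414, 228]) cube([364, 60, 37]);
translate([262, 414, 493]) cube([364, 60, 37]);
translate([262, 414, 758]) cube([364, 60, 37]);
translate([262, 414, 1023]) cube([364, 60, 37]);
translate([262, 414, 1288]) cube([364, 60, 37]);
translate([262, 414, 1553]) cube([364, 60, 37]);
translate([262, 414, 1818]) cube([364, 60, 37]);


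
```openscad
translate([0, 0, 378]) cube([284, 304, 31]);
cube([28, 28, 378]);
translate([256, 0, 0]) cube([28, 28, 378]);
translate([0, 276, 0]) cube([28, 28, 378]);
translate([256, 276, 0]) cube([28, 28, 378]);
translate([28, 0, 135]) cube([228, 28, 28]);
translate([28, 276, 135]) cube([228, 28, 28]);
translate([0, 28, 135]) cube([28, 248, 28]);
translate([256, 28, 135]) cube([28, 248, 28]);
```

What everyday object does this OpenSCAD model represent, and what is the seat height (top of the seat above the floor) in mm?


A stool. The seat height is 409 mm.

A 284×304×31 slab at z = 378 on four corner posts — a stool. The seat top is 378 + 31 = 409 mm.


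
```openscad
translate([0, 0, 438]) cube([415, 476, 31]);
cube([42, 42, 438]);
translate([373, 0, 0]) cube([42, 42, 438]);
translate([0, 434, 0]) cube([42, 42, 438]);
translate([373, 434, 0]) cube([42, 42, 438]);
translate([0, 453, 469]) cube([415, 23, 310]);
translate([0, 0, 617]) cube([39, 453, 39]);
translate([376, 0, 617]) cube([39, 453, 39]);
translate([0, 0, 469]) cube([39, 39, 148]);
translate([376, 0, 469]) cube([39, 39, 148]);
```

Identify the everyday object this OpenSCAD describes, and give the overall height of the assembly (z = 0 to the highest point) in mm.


A chair. The overall height is 779 mm.

A slab on four corner posts with a tall panel at the back — a chair. The seat slab sits at z = 438 with thickness 31, and the 310 mm backrest starts at the seat top, so the overall height is 438 + 31 + 310 = 779 mm.


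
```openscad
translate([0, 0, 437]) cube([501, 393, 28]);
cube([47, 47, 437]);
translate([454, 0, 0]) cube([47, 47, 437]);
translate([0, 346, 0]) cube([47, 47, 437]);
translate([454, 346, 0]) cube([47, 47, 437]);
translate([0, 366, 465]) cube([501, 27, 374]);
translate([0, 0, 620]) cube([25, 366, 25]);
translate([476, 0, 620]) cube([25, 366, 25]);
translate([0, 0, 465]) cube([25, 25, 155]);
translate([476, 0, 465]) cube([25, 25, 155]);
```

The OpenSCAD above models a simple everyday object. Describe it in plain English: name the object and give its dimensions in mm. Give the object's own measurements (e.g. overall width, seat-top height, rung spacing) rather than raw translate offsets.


A chair. The seat is a 501×393×28 mm slab with its top at z = 465 mm, on four 47×47 mm corner legs (flush with the seat edges, standing on z = 0). A flat backrest 27 mm thick, 374 mm tall, spans the full seat width and rises from the seat top along its +y edge, rear face flush with the rear of the seat. Two armrests of 25×25 mm section run along each side from the seat's front edge to the front of the backrest, top faces 180 mm above the seat top and outer faces flush with the seat's x-edges; a 25×25 mm post under the front of each armrest stands on the seat at the front corner.


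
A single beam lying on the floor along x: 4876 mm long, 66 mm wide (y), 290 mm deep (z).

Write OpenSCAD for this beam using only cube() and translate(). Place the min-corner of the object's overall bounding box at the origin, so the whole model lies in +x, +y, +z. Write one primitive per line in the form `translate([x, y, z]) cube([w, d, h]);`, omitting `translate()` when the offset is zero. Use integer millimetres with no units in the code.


cube([4876, 66, 290]);


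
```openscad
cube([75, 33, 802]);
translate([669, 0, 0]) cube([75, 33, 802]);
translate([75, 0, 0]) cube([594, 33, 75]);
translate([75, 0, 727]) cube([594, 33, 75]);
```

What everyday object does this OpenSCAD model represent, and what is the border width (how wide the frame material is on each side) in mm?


A picture frame. The border width is 75 mm.

Four thin pieces enclosing a rectangular opening — a picture frame. The two full-height stiles are 802 mm tall; the top rail sits at z = 727 and is 75 mm tall, so the border above the opening is 802 − 727 = 75 mm, matching the stile x-width.


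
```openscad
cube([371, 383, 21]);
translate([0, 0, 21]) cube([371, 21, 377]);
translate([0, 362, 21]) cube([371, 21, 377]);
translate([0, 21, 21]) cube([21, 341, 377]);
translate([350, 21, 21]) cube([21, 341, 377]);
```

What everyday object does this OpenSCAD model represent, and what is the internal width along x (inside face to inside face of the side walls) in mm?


An open box. The internal width is 329 mm.

A 371×383 base slab with four walls standing on it — an open box. The base is 371 mm wide and the walls are 21 mm thick, so the internal width is 371 − 2 × 21 = 329 mm.


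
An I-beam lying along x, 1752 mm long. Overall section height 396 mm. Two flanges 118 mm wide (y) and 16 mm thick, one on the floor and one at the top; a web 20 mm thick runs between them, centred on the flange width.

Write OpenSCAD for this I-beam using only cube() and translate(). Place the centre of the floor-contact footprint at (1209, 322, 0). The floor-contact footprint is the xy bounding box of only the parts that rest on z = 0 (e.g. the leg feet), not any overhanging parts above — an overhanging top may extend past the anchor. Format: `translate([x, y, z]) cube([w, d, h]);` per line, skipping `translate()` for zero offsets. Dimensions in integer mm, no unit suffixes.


translate([333, 263, 0]) cube([1752, 118, 16]);
translate([333, 312, 16]) cube([1752, 20, 364]);
translate([333, 263, 380]) cube([1752, 118, 16]);


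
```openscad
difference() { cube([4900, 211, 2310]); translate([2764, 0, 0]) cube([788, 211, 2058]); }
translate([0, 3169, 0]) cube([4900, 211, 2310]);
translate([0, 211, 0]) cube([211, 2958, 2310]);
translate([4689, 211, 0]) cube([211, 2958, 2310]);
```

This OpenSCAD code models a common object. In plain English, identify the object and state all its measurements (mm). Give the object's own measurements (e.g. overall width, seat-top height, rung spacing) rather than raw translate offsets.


A single room: four walls, each 2310 mm tall and 211 mm thick, enclosing an outside footprint 4900×3380 mm (x × y), no floor or roof. The front and back walls (−y and +y sides) run the full x-width; the side walls fit between their inner faces. A door opening 788 mm wide and 2058 mm tall is cut through the front wall from the floor up, its −x edge 2764 mm from the wall's −x end.


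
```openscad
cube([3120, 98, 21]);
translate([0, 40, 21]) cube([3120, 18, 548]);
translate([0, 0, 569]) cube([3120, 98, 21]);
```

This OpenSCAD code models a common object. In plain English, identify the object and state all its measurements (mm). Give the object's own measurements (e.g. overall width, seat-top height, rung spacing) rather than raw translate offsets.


An I-beam lying along x, 3120 mm long. Overall section height 590 mm. Two flanges 98 mm wide (y) and 21 mm thick, one on the floor and one at the top; a web 18 mm thick runs between them, centred on the flange width.


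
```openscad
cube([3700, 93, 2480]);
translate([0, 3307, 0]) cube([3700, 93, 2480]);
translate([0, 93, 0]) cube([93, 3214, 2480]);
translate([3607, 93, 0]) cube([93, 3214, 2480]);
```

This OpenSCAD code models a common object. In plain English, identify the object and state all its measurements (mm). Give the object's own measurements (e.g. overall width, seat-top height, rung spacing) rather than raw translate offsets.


The wall frame of a small rectangular building: four walls, each 2480 mm tall and 93 mm thick, enclosing a footprint 3700 mm (x) by 3400 mm (y) outside-to-outside, with no floor or roof. The front and back walls (the −y and +y sides) span the full width; the two side walls fit between them.


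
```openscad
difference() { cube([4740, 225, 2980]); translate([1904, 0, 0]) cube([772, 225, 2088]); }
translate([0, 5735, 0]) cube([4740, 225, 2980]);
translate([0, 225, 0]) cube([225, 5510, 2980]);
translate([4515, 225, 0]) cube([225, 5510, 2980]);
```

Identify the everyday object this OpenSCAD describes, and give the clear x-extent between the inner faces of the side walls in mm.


A single room. The interior width is 4290 mm.

Four walls enclosing a rectangle with a door in the front wall — a room. Outside width 4740 minus two 225 mm walls gives 4290 mm.


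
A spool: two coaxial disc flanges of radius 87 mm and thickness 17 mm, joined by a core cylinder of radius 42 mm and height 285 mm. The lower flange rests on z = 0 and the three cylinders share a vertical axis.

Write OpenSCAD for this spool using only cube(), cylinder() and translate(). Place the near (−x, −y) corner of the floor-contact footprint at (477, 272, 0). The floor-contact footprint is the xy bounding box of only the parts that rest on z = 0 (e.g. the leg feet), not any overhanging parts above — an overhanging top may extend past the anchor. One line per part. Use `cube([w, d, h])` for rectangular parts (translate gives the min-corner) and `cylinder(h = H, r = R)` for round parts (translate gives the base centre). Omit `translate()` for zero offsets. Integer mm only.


translate([564, 359, 0]) cylinder(h = 17, r = 87);
translate([564, 359, 17]) cylinder(h = 285, r = 42);
translate([564, 359, 302]) cylinder(h = 17, r = 87);


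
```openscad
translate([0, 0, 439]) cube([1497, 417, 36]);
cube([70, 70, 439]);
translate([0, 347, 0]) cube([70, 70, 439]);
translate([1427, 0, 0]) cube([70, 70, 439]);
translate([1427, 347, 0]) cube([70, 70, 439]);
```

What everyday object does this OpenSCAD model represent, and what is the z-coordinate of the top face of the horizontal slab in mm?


A bench. The seat-top height is 475 mm.

A long slab on four corner posts — a bench. The slab sits at z = 439 with thickness 36, so the top is 439 + 36 = 475 mm.


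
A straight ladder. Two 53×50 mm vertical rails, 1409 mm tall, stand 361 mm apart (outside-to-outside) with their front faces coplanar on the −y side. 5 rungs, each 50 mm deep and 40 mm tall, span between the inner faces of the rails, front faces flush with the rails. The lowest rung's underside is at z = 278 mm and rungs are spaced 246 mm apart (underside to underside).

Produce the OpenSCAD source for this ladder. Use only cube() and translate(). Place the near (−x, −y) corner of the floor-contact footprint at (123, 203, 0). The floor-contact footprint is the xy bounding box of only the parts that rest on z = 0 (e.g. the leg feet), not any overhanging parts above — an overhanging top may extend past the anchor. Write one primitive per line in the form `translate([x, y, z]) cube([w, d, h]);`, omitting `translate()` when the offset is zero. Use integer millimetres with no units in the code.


translate([123, 203, 0]) cube([53, 50, 1409]);
translate([431, 203, 0]) cube([53, 50, 1409]);
translate([176, 203, 278]) cube([255, 50, 40]);
translate([176, 203, 524]) cube([255, 50, 40]);
translate([176, 203, 770]) cube([255, 50, 40]);
translate([176, 203, 1016]) cube([255, 50, 40]);
translate([176, 203, 1262]) cube([255, 50, 40]);


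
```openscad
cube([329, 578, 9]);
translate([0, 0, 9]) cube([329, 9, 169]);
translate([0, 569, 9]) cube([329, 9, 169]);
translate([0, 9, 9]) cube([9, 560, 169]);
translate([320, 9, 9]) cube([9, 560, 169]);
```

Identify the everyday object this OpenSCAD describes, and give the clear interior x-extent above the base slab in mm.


An open box. The internal width is 311 mm.

A 329×578 base slab with four walls standing on it — an open box. The base is 329 mm wide and the walls are 9 mm thick, so the internal width is 329 − 2 × 9 = 311 mm.


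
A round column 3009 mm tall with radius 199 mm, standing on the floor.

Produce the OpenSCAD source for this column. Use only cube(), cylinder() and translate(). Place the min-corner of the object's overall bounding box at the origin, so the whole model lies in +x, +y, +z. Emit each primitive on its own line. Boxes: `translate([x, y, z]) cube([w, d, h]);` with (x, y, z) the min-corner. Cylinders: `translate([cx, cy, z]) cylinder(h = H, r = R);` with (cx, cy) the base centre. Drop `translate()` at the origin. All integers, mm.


translate([199, 199, 0]) cylinder(h = 3009, r = 199);


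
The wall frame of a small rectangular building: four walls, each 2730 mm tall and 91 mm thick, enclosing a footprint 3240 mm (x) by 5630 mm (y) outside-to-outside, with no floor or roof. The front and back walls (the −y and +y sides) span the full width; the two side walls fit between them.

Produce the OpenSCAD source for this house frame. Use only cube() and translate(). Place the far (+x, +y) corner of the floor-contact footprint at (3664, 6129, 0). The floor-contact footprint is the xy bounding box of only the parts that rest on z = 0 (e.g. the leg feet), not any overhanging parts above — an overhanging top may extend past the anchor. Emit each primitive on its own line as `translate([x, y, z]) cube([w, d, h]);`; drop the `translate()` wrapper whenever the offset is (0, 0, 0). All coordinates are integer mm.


translate([424, 499, 0]) cube([3240, 91, 2730]);
translate([424, 6038, 0]) cube([3240, 91, 2730]);
translate([424, 590, 0]) cube([91, 5448, 2730]);
translate([3573, 590, 0]) cube([91, 5448, 2730]);


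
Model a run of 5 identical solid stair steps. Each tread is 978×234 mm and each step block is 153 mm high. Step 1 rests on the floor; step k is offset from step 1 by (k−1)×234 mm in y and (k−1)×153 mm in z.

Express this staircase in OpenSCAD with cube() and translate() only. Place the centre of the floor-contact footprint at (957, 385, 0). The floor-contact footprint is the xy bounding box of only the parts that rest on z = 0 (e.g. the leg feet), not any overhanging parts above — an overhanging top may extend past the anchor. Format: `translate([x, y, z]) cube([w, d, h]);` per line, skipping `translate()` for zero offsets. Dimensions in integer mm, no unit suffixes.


translate([468, 268, 0]) cube([978, 234, 153]);
translate([468, 502, 153]) cube([978, 234, 153]);
translate([468, 736, 306]) cube([978, 234, 153]);
translate([468, 970, 459]) cube([978, 234, 153]);
translate([468, 1204, 612]) cube([978, 234, 153]);


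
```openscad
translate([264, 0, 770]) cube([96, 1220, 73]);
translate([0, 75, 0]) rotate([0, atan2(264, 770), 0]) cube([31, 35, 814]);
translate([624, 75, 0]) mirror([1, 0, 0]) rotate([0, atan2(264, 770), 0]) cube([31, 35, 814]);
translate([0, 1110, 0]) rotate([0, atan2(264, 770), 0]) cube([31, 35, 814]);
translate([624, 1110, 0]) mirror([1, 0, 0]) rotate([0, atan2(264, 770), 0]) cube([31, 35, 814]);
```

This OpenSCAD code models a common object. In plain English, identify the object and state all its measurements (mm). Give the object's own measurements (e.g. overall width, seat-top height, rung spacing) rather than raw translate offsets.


A sawhorse. A 96×1220×73 mm beam (x, y, z) sits on two A-frame leg pairs. Each pair is two raked legs of 31×35 mm section (35 mm along y) splaying symmetrically in x. Each leg rises 770 mm vertically over 264 mm of horizontal reach and is 814 mm long along its own axis. Every leg's outer bottom edge rests on the floor and its outer top edge meets a bottom edge of the beam — the left legs (tilting toward +x) meet the beam's −x bottom edge, the right legs (their mirror images, tilting toward −x) meet its +x bottom edge — so the leg tops tuck under the beam, the beam's underside is 770 mm above the floor, and the feet are 624 mm apart outside-to-outside with the beam centred between them. The two leg pairs are set in 75 mm from either end of the beam.


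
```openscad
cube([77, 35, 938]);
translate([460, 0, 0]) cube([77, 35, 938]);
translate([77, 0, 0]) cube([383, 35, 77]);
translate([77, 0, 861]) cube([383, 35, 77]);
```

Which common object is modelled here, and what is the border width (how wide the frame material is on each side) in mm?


A picture frame. The border width is 77 mm.

Four thin pieces enclosing a rectangular opening — a picture frame. The two full-height stiles are 938 mm tall; the top rail sits at z = 861 and is 77 mm tall, so the border above the opening is 938 − 861 = 77 mm, matching the stile x-width.


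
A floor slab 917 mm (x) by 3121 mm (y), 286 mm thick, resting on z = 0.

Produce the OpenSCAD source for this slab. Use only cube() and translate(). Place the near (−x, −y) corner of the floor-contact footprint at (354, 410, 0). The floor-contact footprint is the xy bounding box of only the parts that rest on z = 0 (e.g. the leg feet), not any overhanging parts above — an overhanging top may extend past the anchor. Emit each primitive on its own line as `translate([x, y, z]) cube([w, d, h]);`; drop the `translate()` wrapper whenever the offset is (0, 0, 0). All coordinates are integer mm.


translate([354, 410, 0]) cube([917, 3121, 286]);


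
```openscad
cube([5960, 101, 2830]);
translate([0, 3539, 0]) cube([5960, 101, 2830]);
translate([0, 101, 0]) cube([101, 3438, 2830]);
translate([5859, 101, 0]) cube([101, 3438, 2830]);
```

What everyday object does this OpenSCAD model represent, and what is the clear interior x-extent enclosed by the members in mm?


A house (or room) frame. The interior width is 5758 mm.

Four 2830 mm walls enclosing a rectangle with no floor or roof — a room or house frame. Outside width is 5960 mm and wall thickness is 101 mm, so the interior width is 5960 − 2 × 101 = 5758 mm.


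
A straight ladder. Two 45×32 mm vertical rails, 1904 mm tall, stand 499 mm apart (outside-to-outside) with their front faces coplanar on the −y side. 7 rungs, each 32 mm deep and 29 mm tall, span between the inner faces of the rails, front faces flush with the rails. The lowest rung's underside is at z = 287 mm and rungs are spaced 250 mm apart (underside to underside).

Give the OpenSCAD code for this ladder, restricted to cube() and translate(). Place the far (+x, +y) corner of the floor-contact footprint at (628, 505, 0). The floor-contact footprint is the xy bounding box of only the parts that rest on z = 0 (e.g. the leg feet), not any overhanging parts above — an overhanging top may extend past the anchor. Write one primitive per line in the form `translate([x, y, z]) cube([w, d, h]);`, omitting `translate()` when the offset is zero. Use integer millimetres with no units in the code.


// rung span = 499 - 2*45 = 409
// rung[k] z = 287 + k*250
translate([129, 473, 0]) cube([45, 32, 1904]);
translate([583, 473, 0]) cube([45, 32, 1904]);
translate([174, 473, 287]) cube([409, 32, 29]);
translate([174, 473, 537]) cube([409, 32, 29]);
translate([174, 473, 787]) cube([409, 32, 29]);
translate([174, 473, 1037]) cube([409, 32, 29]);
translate([174, 473, 1287]) cube([409, 32, 29]);
translate([174, 473, 1537]) cube([409, 32, 29]);
translate([174, 473, 1787]) cube([409, 32, 29]);


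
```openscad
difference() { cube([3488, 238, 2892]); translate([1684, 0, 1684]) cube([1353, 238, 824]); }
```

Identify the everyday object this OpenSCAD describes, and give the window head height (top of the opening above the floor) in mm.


A wall with a window opening. The window head height is 2508 mm.

A wall with a rectangular opening subtracted — a window. Sill at z = 1684, opening 824 mm tall, so the head is at 1684 + 824 = 2508 mm.


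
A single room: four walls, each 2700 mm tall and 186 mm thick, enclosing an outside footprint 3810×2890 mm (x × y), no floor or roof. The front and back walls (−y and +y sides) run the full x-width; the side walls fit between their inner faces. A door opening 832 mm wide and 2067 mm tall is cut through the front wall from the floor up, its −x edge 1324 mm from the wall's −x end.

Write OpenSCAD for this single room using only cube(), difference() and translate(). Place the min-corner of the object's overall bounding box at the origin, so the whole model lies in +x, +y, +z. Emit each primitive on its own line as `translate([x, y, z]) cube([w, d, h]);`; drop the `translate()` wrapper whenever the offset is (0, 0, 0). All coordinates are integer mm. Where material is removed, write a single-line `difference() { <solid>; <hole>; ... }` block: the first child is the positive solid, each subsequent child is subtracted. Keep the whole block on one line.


difference() { cube([3810, 186, 2700]); translate([1324, 0, 0]) cube([832, 186, 2067]); }
translate([0, 2704, 0]) cube([3810, 186, 2700]);
translate([0, 186, 0]) cube([186, 2518, 2700]);
translate([3624, 186, 0]) cube([186, 2518, 2700]);


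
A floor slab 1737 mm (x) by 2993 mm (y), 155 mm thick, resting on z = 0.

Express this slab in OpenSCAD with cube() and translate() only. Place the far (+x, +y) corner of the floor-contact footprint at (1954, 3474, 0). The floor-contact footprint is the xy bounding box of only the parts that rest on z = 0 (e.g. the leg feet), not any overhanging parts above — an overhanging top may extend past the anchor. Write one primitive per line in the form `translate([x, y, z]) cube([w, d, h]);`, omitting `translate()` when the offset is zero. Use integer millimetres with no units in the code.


translate([217, 481, 0]) cube([1737, 2993, 155]);


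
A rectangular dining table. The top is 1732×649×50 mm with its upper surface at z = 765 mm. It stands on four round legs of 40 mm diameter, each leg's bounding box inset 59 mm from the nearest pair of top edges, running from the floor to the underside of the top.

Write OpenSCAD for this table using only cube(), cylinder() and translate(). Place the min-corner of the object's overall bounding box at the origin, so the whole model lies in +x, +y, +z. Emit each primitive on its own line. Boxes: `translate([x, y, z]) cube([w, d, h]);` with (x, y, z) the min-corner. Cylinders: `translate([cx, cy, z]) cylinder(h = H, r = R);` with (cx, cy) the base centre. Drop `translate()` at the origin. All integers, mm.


// leg_h = 765 - 50 = 715
translate([0, 0, 715]) cube([1732, 649, 50]);
translate([79, 79, 0]) cylinder(h = 715, r = 20);
translate([1653, 79, 0]) cylinder(h = 715, r = 20);
translate([79, 570, 0]) cylinder(h = 715, r = 20);
translate([1653, 570, 0]) cylinder(h = 715, r = 20);


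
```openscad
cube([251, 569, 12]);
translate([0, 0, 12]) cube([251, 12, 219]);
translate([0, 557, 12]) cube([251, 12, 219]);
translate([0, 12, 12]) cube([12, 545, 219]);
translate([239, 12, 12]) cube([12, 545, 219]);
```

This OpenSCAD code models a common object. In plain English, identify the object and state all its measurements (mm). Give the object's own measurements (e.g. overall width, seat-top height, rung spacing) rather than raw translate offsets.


An open-topped rectangular box: outside dimensions 251×569×231 mm, with a uniform wall and base thickness of 12 mm. The base is a full 251×569 slab on the floor; four walls sit on top of the base. The front and back walls (the −y and +y sides) span the full width; the two side walls fit between them.


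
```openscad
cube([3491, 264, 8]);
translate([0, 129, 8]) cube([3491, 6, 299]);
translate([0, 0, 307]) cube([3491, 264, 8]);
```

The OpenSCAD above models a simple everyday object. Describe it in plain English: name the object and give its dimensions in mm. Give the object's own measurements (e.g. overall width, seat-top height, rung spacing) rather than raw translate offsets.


An I-beam lying along x, 3491 mm long. Overall section height 315 mm. Two flanges 264 mm wide (y) and 8 mm thick, one on the floor and one at the top; a web 6 mm thick runs between them, centred on the flange width.


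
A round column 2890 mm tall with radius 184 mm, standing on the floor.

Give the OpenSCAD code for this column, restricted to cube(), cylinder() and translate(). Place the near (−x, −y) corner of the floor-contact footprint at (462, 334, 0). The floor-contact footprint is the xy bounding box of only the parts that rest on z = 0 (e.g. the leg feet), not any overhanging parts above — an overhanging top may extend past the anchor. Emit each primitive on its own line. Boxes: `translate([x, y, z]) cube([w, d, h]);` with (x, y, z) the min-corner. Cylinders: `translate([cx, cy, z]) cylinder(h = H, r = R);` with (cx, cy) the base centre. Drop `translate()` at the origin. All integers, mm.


translate([646, 518, 0]) cylinder(h = 2890, r = 184);


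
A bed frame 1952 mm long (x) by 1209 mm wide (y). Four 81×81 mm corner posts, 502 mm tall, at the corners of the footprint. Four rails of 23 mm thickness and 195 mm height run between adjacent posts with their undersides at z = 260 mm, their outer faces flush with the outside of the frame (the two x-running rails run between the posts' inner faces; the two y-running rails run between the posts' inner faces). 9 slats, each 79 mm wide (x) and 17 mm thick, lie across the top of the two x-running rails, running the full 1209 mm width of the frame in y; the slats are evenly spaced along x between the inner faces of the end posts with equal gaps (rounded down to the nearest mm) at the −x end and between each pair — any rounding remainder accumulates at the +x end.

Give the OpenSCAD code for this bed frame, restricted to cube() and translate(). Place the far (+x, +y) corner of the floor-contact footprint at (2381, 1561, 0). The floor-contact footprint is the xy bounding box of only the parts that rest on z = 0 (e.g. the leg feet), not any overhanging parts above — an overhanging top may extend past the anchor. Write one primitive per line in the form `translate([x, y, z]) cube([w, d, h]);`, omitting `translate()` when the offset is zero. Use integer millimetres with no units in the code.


translate([429, 352, 0]) cube([81, 81, 502]);
translate([429, 1480, 0]) cube([81, 81, 502]);
translate([2300, 352, 0]) cube([81, 81, 502]);
translate([2300, 1480, 0]) cube([81, 81, 502]);
translate([510, 352, 260]) cube([1790, 23, 195]);
translate([510, 1538, 260]) cube([1790, 23, 195]);
translate([429, 433, 260]) cube([23, 1047, 195]);
translate([2358, 433, 260]) cube([23, 1047, 195]);
translate([617, 352, 455]) cube([79, 1209, 17]);
translate([803, 352, 455]) cube([79, 1209, 17]);
translate([989, 352, 455]) cube([79, 1209, 17]);
translate([1175, 352, 455]) cube([79, 1209, 17]);
translate([1361, 352, 455]) cube([79, 1209, 17]);
translate([1547, 352, 455]) cube([79, 1209, 17]);
translate([1733, 352, 455]) cube([79, 1209, 17]);
translate([1919, 352, 455]) cube([79, 1209, 17]);
translate([2105, 352, 455]) cube([79, 1209, 17]);


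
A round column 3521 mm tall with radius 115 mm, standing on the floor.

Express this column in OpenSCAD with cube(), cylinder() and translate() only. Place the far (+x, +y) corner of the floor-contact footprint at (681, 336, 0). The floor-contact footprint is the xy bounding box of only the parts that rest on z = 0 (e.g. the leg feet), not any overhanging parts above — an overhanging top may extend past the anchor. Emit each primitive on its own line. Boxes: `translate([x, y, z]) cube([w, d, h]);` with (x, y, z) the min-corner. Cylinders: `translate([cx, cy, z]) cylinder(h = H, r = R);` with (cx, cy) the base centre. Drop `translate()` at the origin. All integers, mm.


translate([566, 221, 0]) cylinder(h = 3521, r = 115);


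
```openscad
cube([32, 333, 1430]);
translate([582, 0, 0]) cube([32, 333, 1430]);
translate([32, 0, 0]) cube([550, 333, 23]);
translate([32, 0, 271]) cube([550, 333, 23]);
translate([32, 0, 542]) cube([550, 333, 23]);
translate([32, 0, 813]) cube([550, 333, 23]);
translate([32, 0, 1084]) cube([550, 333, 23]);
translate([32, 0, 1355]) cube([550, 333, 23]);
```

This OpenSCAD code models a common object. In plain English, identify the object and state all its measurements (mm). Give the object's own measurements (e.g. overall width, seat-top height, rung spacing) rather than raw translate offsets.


An open bookshelf. Two side panels, each 32 mm thick, 333 mm deep and 1430 mm tall, stand 614 mm apart (outside-to-outside). Between them sit 6 shelves, each 23 mm thick and 333 mm deep, spanning the full gap between the sides. The bottom shelf rests on the floor (its underside at z = 0) and the clear gap between one shelf's top and the next shelf's underside is 248 mm.


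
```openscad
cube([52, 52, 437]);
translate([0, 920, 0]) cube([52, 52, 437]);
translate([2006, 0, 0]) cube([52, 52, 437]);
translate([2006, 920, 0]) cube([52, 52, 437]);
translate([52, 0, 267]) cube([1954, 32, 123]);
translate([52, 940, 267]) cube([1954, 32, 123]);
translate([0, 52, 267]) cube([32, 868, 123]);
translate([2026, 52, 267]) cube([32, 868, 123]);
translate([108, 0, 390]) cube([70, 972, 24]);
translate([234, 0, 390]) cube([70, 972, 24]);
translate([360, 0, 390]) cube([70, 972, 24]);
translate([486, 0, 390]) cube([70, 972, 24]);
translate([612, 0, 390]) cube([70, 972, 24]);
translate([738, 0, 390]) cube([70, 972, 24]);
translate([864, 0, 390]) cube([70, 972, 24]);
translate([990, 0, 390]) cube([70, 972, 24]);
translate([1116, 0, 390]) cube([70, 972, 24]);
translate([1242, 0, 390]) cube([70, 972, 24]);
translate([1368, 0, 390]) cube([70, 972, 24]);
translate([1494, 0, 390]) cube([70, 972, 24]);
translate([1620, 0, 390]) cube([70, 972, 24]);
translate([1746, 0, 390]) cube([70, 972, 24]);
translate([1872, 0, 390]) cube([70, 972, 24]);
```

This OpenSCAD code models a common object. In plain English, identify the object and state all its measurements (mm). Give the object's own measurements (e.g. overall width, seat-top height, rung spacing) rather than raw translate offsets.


A bed frame 2058 mm long (x) by 972 mm wide (y). Four 52×52 mm corner posts, 437 mm tall, at the corners of the footprint. Four rails of 32 mm thickness and 123 mm height run between adjacent posts with their undersides at z = 267 mm, their outer faces flush with the outside of the frame (the two x-running rails run between the posts' inner faces; the two y-running rails run between the posts' inner faces). 15 slats, each 70 mm wide (x) and 24 mm thick, lie across the top of the two x-running rails, running the full 972 mm width of the frame in y; along x they sit between the end posts with a 56 mm gap after the −x posts and between neighbouring slats, leaving 64 mm before the +x posts.


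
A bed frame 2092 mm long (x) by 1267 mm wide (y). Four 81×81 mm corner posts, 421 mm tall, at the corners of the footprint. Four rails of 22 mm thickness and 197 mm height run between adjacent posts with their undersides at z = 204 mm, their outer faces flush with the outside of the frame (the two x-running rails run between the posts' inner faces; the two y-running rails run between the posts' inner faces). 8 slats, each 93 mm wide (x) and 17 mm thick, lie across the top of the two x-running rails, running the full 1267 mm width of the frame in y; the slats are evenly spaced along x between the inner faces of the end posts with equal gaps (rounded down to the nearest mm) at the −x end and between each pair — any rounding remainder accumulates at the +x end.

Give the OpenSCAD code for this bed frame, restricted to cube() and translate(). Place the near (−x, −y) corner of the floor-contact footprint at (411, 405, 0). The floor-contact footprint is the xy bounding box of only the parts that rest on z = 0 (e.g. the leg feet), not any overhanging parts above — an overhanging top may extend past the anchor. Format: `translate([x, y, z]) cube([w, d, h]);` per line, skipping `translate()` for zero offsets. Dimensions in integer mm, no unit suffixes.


// slat z = rail_z + rail_h = 204 + 197 = 401
// slat gap = ⌊(1930 − 8·93) / 9⌋ = 131
translate([411, 405, 0]) cube([81, 81, 421]);
translate([411, 1591, 0]) cube([81, 81, 421]);
translate([2422, 405, 0]) cube([81, 81, 421]);
translate([2422, 1591, 0]) cube([81, 81, 421]);
translate([492, 405, 204]) cube([1930, 22, 197]);
translate([492, 1650, 204]) cube([1930, 22, 197]);
translate([411, 486, 204]) cube([22, 1105, 197]);
translate([2481, 486, 204]) cube([22, 1105, 197]);
translate([623, 405, 401]) cube([93, 1267, 17]);
translate([847, 405, 401]) cube([93, 1267, 17]);
translate([1071, 405, 401]) cube([93, 1267, 17]);
translate([1295, 405, 401]) cube([93, 1267, 17]);
translate([1519, 405, 401]) cube([93, 1267, 17]);
translate([1743, 405, 401]) cube([93, 1267, 17]);
translate([1967, 405, 401]) cube([93, 1267, 17]);
translate([2191, 405, 401]) cube([93, 1267, 17]);


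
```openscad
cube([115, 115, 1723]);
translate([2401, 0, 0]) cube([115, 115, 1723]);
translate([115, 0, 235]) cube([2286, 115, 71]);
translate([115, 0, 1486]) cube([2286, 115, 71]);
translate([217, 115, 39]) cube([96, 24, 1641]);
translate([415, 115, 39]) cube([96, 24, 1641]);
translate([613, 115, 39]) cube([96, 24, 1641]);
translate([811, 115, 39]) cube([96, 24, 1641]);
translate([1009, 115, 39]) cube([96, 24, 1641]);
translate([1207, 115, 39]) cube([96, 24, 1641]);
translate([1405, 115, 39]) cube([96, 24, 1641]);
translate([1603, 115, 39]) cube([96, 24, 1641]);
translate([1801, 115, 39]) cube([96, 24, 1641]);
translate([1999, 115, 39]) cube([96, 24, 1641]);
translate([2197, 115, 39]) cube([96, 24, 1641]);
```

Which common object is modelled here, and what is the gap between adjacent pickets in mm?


A fence section. The picket gap is 102 mm.

Two posts, two rails, 11 pickets — a fence section. Span 2286 mm holds 11 pickets of 96 mm with 12 equal gaps: ⌊(2286 − 11·96) / 12⌋ = 102 mm.


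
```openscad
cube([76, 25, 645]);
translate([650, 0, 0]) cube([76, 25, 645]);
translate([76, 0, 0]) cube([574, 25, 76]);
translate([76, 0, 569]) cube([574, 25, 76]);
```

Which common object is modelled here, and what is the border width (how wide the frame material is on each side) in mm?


A picture frame. The border width is 76 mm.

Four thin pieces enclosing a rectangular opening — a picture frame. The two full-height stiles are 645 mm tall; the top rail sits at z = 569 and is 76 mm tall, so the border above the opening is 645 − 569 = 76 mm, matching the stile x-width.


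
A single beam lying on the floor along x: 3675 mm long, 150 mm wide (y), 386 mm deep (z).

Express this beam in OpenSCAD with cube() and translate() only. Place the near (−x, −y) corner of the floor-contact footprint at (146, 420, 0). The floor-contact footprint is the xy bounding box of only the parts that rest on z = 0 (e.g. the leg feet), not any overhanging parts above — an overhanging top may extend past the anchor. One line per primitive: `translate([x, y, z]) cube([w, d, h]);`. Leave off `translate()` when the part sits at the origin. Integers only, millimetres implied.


translate([146, 420, 0]) cube([3675, 150, 386]);
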